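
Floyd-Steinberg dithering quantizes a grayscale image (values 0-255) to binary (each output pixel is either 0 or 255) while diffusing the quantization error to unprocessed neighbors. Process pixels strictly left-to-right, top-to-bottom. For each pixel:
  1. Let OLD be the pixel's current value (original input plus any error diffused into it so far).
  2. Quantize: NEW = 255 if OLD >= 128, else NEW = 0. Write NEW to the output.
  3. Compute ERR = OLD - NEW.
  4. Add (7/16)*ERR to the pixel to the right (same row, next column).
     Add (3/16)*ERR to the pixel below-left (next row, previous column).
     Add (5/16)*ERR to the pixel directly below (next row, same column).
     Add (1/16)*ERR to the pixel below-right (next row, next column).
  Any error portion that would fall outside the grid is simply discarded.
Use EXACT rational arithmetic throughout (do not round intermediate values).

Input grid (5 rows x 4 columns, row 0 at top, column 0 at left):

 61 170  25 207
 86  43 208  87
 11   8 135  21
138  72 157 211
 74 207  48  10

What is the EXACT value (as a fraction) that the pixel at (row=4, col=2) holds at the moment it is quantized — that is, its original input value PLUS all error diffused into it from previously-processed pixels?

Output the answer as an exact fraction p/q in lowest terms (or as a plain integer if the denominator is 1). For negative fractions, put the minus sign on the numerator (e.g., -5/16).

Answer: -20926453622533/1099511627776

Derivation:
(0,0): OLD=61 → NEW=0, ERR=61
(0,1): OLD=3147/16 → NEW=255, ERR=-933/16
(0,2): OLD=-131/256 → NEW=0, ERR=-131/256
(0,3): OLD=846955/4096 → NEW=255, ERR=-197525/4096
(1,0): OLD=24097/256 → NEW=0, ERR=24097/256
(1,1): OLD=142695/2048 → NEW=0, ERR=142695/2048
(1,2): OLD=14787315/65536 → NEW=255, ERR=-1924365/65536
(1,3): OLD=61920021/1048576 → NEW=0, ERR=61920021/1048576
(2,0): OLD=1752413/32768 → NEW=0, ERR=1752413/32768
(2,1): OLD=56149327/1048576 → NEW=0, ERR=56149327/1048576
(2,2): OLD=345355019/2097152 → NEW=255, ERR=-189418741/2097152
(2,3): OLD=-63667585/33554432 → NEW=0, ERR=-63667585/33554432
(3,0): OLD=2764089869/16777216 → NEW=255, ERR=-1514100211/16777216
(3,1): OLD=9571783187/268435456 → NEW=0, ERR=9571783187/268435456
(3,2): OLD=632930559213/4294967296 → NEW=255, ERR=-462286101267/4294967296
(3,3): OLD=10835130046459/68719476736 → NEW=255, ERR=-6688336521221/68719476736
(4,0): OLD=225414912585/4294967296 → NEW=0, ERR=225414912585/4294967296
(4,1): OLD=7397055384795/34359738368 → NEW=255, ERR=-1364677899045/34359738368
(4,2): OLD=-20926453622533/1099511627776 → NEW=0, ERR=-20926453622533/1099511627776
Target (4,2): original=48, with diffused error = -20926453622533/1099511627776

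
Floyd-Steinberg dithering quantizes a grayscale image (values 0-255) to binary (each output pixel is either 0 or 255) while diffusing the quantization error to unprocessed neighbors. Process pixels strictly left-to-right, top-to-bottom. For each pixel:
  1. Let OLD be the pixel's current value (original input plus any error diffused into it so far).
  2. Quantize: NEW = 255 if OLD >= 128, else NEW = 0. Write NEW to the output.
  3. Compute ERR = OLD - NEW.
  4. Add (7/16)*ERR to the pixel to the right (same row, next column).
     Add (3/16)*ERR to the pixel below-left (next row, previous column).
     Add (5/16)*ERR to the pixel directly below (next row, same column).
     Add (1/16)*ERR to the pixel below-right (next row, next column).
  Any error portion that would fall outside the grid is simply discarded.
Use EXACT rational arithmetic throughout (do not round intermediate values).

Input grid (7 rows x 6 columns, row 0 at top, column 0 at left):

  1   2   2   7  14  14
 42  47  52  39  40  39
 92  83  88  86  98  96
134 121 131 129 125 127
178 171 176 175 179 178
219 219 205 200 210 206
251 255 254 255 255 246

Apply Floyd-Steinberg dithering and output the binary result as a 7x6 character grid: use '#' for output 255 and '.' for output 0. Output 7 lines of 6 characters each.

Answer: ......
......
.#.#.#
#.#.#.
##.###
####.#
######

Derivation:
(0,0): OLD=1 → NEW=0, ERR=1
(0,1): OLD=39/16 → NEW=0, ERR=39/16
(0,2): OLD=785/256 → NEW=0, ERR=785/256
(0,3): OLD=34167/4096 → NEW=0, ERR=34167/4096
(0,4): OLD=1156673/65536 → NEW=0, ERR=1156673/65536
(0,5): OLD=22776775/1048576 → NEW=0, ERR=22776775/1048576
(1,0): OLD=10949/256 → NEW=0, ERR=10949/256
(1,1): OLD=137443/2048 → NEW=0, ERR=137443/2048
(1,2): OLD=5507359/65536 → NEW=0, ERR=5507359/65536
(1,3): OLD=21462579/262144 → NEW=0, ERR=21462579/262144
(1,4): OLD=1441651769/16777216 → NEW=0, ERR=1441651769/16777216
(1,5): OLD=22678795455/268435456 → NEW=0, ERR=22678795455/268435456
(2,0): OLD=3864945/32768 → NEW=0, ERR=3864945/32768
(2,1): OLD=182456939/1048576 → NEW=255, ERR=-84929941/1048576
(2,2): OLD=1650395905/16777216 → NEW=0, ERR=1650395905/16777216
(2,3): OLD=23620542521/134217728 → NEW=255, ERR=-10604978119/134217728
(2,4): OLD=477783310123/4294967296 → NEW=0, ERR=477783310123/4294967296
(2,5): OLD=12124919426781/68719476736 → NEW=255, ERR=-5398547140899/68719476736
(3,0): OLD=2611748321/16777216 → NEW=255, ERR=-1666441759/16777216
(3,1): OLD=10475621069/134217728 → NEW=0, ERR=10475621069/134217728
(3,2): OLD=188989787383/1073741824 → NEW=255, ERR=-84814377737/1073741824
(3,3): OLD=6649064705317/68719476736 → NEW=0, ERR=6649064705317/68719476736
(3,4): OLD=100289840499717/549755813888 → NEW=255, ERR=-39897892041723/549755813888
(3,5): OLD=683032947588139/8796093022208 → NEW=0, ERR=683032947588139/8796093022208
(4,0): OLD=347021282191/2147483648 → NEW=255, ERR=-200587048049/2147483648
(4,1): OLD=4587264798531/34359738368 → NEW=255, ERR=-4174468485309/34359738368
(4,2): OLD=133241598921689/1099511627776 → NEW=0, ERR=133241598921689/1099511627776
(4,3): OLD=4217011651596957/17592186044416 → NEW=255, ERR=-268995789729123/17592186044416
(4,4): OLD=47917745826517869/281474976710656 → NEW=255, ERR=-23858373234699411/281474976710656
(4,5): OLD=723489671917792475/4503599627370496 → NEW=255, ERR=-424928233061684005/4503599627370496
(5,0): OLD=91826153941625/549755813888 → NEW=255, ERR=-48361578599815/549755813888
(5,1): OLD=2804735913844233/17592186044416 → NEW=255, ERR=-1681271527481847/17592186044416
(5,2): OLD=26824241106690547/140737488355328 → NEW=255, ERR=-9063818423918093/140737488355328
(5,3): OLD=714841533980770209/4503599627370496 → NEW=255, ERR=-433576370998706271/4503599627370496
(5,4): OLD=1105592833855282785/9007199254740992 → NEW=0, ERR=1105592833855282785/9007199254740992
(5,5): OLD=32414128306486067925/144115188075855872 → NEW=255, ERR=-4335244652857179435/144115188075855872
(6,0): OLD=57868551995958715/281474976710656 → NEW=255, ERR=-13907567065258565/281474976710656
(6,1): OLD=837419174537504927/4503599627370496 → NEW=255, ERR=-310998730441971553/4503599627370496
(6,2): OLD=3236073050170382087/18014398509481984 → NEW=255, ERR=-1357598569747523833/18014398509481984
(6,3): OLD=60797416755349883275/288230376151711744 → NEW=255, ERR=-12701329163336611445/288230376151711744
(6,4): OLD=1210205128311412603051/4611686018427387904 → NEW=255, ERR=34225193612428687531/4611686018427387904
(6,5): OLD=18263596910293955679181/73786976294838206464 → NEW=255, ERR=-552082044889786969139/73786976294838206464
Row 0: ......
Row 1: ......
Row 2: .#.#.#
Row 3: #.#.#.
Row 4: ##.###
Row 5: ####.#
Row 6: ######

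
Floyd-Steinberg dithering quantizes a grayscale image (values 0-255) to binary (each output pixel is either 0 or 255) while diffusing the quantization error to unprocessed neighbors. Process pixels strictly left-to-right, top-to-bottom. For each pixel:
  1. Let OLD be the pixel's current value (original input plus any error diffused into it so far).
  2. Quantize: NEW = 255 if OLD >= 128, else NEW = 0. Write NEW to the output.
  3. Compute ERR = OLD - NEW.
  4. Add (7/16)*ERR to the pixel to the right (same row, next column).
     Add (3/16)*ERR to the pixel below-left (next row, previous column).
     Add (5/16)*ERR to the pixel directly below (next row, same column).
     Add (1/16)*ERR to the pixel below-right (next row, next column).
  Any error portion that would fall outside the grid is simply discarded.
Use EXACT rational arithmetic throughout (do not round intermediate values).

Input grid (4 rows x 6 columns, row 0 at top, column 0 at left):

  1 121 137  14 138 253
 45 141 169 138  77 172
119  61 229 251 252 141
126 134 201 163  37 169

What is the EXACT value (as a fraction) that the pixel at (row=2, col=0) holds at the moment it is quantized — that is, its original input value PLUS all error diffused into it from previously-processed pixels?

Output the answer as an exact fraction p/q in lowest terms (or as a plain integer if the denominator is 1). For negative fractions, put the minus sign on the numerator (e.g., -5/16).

Answer: 4237953/32768

Derivation:
(0,0): OLD=1 → NEW=0, ERR=1
(0,1): OLD=1943/16 → NEW=0, ERR=1943/16
(0,2): OLD=48673/256 → NEW=255, ERR=-16607/256
(0,3): OLD=-58905/4096 → NEW=0, ERR=-58905/4096
(0,4): OLD=8631633/65536 → NEW=255, ERR=-8080047/65536
(0,5): OLD=208729399/1048576 → NEW=255, ERR=-58657481/1048576
(1,0): OLD=17429/256 → NEW=0, ERR=17429/256
(1,1): OLD=402707/2048 → NEW=255, ERR=-119533/2048
(1,2): OLD=8394255/65536 → NEW=255, ERR=-8317425/65536
(1,3): OLD=13319395/262144 → NEW=0, ERR=13319395/262144
(1,4): OLD=827332809/16777216 → NEW=0, ERR=827332809/16777216
(1,5): OLD=45201137583/268435456 → NEW=255, ERR=-23249903697/268435456
(2,0): OLD=4237953/32768 → NEW=255, ERR=-4117887/32768
Target (2,0): original=119, with diffused error = 4237953/32768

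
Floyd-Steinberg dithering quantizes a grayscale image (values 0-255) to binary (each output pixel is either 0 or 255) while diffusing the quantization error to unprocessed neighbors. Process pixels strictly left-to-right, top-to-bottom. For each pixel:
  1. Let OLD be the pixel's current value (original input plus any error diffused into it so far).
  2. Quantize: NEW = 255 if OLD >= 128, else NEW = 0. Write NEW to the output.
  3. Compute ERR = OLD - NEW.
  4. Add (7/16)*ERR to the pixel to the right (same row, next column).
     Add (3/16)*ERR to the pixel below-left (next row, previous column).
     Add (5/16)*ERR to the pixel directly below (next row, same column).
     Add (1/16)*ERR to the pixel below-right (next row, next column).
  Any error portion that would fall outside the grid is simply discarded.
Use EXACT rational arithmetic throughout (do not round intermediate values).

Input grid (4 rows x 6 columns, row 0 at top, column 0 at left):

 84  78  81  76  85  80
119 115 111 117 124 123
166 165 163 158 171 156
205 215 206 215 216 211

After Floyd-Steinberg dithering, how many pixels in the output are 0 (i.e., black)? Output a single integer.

(0,0): OLD=84 → NEW=0, ERR=84
(0,1): OLD=459/4 → NEW=0, ERR=459/4
(0,2): OLD=8397/64 → NEW=255, ERR=-7923/64
(0,3): OLD=22363/1024 → NEW=0, ERR=22363/1024
(0,4): OLD=1549181/16384 → NEW=0, ERR=1549181/16384
(0,5): OLD=31815787/262144 → NEW=0, ERR=31815787/262144
(1,0): OLD=10673/64 → NEW=255, ERR=-5647/64
(1,1): OLD=48279/512 → NEW=0, ERR=48279/512
(1,2): OLD=2045283/16384 → NEW=0, ERR=2045283/16384
(1,3): OLD=12349031/65536 → NEW=255, ERR=-4362649/65536
(1,4): OLD=623046293/4194304 → NEW=255, ERR=-446501227/4194304
(1,5): OLD=8070734979/67108864 → NEW=0, ERR=8070734979/67108864
(2,0): OLD=1278829/8192 → NEW=255, ERR=-810131/8192
(2,1): OLD=44326783/262144 → NEW=255, ERR=-22519937/262144
(2,2): OLD=662021693/4194304 → NEW=255, ERR=-407525827/4194304
(2,3): OLD=2769280405/33554432 → NEW=0, ERR=2769280405/33554432
(2,4): OLD=206404531775/1073741824 → NEW=255, ERR=-67399633345/1073741824
(2,5): OLD=2739616643497/17179869184 → NEW=255, ERR=-1641249998423/17179869184
(3,0): OLD=662651549/4194304 → NEW=255, ERR=-406895971/4194304
(3,1): OLD=4070587225/33554432 → NEW=0, ERR=4070587225/33554432
(3,2): OLD=64106887323/268435456 → NEW=255, ERR=-4344153957/268435456
(3,3): OLD=3708594916817/17179869184 → NEW=255, ERR=-672271725103/17179869184
(3,4): OLD=22884938364337/137438953472 → NEW=255, ERR=-12161994771023/137438953472
(3,5): OLD=304582790519231/2199023255552 → NEW=255, ERR=-256168139646529/2199023255552
Output grid:
  Row 0: ..#...  (5 black, running=5)
  Row 1: #..##.  (3 black, running=8)
  Row 2: ###.##  (1 black, running=9)
  Row 3: #.####  (1 black, running=10)

Answer: 10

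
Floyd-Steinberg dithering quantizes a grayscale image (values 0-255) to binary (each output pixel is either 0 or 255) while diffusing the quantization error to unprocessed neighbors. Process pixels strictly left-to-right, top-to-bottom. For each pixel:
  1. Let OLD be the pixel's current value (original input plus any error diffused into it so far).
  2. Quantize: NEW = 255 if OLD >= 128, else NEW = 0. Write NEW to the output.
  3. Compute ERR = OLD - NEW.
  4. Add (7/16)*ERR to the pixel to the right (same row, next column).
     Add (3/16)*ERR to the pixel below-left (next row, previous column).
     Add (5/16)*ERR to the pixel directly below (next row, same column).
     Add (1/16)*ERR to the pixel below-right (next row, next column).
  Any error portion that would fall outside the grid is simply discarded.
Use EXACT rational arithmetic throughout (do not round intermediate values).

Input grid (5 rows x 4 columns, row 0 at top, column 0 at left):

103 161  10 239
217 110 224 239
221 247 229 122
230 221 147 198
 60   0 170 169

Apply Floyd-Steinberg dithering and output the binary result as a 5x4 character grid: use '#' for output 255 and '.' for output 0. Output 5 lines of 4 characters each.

(0,0): OLD=103 → NEW=0, ERR=103
(0,1): OLD=3297/16 → NEW=255, ERR=-783/16
(0,2): OLD=-2921/256 → NEW=0, ERR=-2921/256
(0,3): OLD=958497/4096 → NEW=255, ERR=-85983/4096
(1,0): OLD=61443/256 → NEW=255, ERR=-3837/256
(1,1): OLD=189333/2048 → NEW=0, ERR=189333/2048
(1,2): OLD=16638649/65536 → NEW=255, ERR=-73031/65536
(1,3): OLD=242472031/1048576 → NEW=255, ERR=-24914849/1048576
(2,0): OLD=7656247/32768 → NEW=255, ERR=-699593/32768
(2,1): OLD=278295885/1048576 → NEW=255, ERR=10909005/1048576
(2,2): OLD=491837121/2097152 → NEW=255, ERR=-42936639/2097152
(2,3): OLD=3541598749/33554432 → NEW=0, ERR=3541598749/33554432
(3,0): OLD=3779551815/16777216 → NEW=255, ERR=-498638265/16777216
(3,1): OLD=55317817369/268435456 → NEW=255, ERR=-13133223911/268435456
(3,2): OLD=599739251431/4294967296 → NEW=255, ERR=-495477409049/4294967296
(3,3): OLD=12316803493073/68719476736 → NEW=255, ERR=-5206663074607/68719476736
(4,0): OLD=178407304827/4294967296 → NEW=0, ERR=178407304827/4294967296
(4,1): OLD=-707945201039/34359738368 → NEW=0, ERR=-707945201039/34359738368
(4,2): OLD=118385456638417/1099511627776 → NEW=0, ERR=118385456638417/1099511627776
(4,3): OLD=3258402375290119/17592186044416 → NEW=255, ERR=-1227605066035961/17592186044416
Row 0: .#.#
Row 1: #.##
Row 2: ###.
Row 3: ####
Row 4: ...#

Answer: .#.#
#.##
###.
####
...#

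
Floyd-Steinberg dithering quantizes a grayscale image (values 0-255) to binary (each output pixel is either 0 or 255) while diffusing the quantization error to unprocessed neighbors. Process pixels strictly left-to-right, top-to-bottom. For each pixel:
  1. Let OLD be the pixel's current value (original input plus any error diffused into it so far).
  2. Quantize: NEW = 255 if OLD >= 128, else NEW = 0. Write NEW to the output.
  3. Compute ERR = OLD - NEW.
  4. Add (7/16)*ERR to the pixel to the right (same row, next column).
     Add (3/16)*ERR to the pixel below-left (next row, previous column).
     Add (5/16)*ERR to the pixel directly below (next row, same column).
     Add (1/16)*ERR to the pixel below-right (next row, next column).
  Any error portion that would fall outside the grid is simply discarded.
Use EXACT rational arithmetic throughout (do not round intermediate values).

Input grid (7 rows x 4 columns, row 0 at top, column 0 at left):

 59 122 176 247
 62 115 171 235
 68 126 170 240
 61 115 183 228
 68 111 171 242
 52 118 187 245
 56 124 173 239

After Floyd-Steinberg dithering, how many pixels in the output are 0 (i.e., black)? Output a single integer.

Answer: 11

Derivation:
(0,0): OLD=59 → NEW=0, ERR=59
(0,1): OLD=2365/16 → NEW=255, ERR=-1715/16
(0,2): OLD=33051/256 → NEW=255, ERR=-32229/256
(0,3): OLD=786109/4096 → NEW=255, ERR=-258371/4096
(1,0): OLD=15447/256 → NEW=0, ERR=15447/256
(1,1): OLD=180193/2048 → NEW=0, ERR=180193/2048
(1,2): OLD=9936885/65536 → NEW=255, ERR=-6774795/65536
(1,3): OLD=170071491/1048576 → NEW=255, ERR=-97315389/1048576
(2,0): OLD=3386683/32768 → NEW=0, ERR=3386683/32768
(2,1): OLD=191995065/1048576 → NEW=255, ERR=-75391815/1048576
(2,2): OLD=197839133/2097152 → NEW=0, ERR=197839133/2097152
(2,3): OLD=8247990281/33554432 → NEW=255, ERR=-308389879/33554432
(3,0): OLD=1339104011/16777216 → NEW=0, ERR=1339104011/16777216
(3,1): OLD=40694581205/268435456 → NEW=255, ERR=-27756460075/268435456
(3,2): OLD=691599178027/4294967296 → NEW=255, ERR=-403617482453/4294967296
(3,3): OLD=13050523340461/68719476736 → NEW=255, ERR=-4472943227219/68719476736
(4,0): OLD=315916716783/4294967296 → NEW=0, ERR=315916716783/4294967296
(4,1): OLD=3375360154317/34359738368 → NEW=0, ERR=3375360154317/34359738368
(4,2): OLD=182457648453037/1099511627776 → NEW=255, ERR=-97917816629843/1099511627776
(4,3): OLD=3110722772654283/17592186044416 → NEW=255, ERR=-1375284668671797/17592186044416
(5,0): OLD=51350051456447/549755813888 → NEW=0, ERR=51350051456447/549755813888
(5,1): OLD=3121957527928985/17592186044416 → NEW=255, ERR=-1364049913397095/17592186044416
(5,2): OLD=1026761759803765/8796093022208 → NEW=0, ERR=1026761759803765/8796093022208
(5,3): OLD=74892925521926957/281474976710656 → NEW=255, ERR=3116806460709677/281474976710656
(6,0): OLD=19886457188636971/281474976710656 → NEW=0, ERR=19886457188636971/281474976710656
(6,1): OLD=713387916329495005/4503599627370496 → NEW=255, ERR=-435029988649981475/4503599627370496
(6,2): OLD=11849673885393709179/72057594037927936 → NEW=255, ERR=-6525012594277914501/72057594037927936
(6,3): OLD=242273896047111855197/1152921504606846976 → NEW=255, ERR=-51721087627634123683/1152921504606846976
Output grid:
  Row 0: .###  (1 black, running=1)
  Row 1: ..##  (2 black, running=3)
  Row 2: .#.#  (2 black, running=5)
  Row 3: .###  (1 black, running=6)
  Row 4: ..##  (2 black, running=8)
  Row 5: .#.#  (2 black, running=10)
  Row 6: .###  (1 black, running=11)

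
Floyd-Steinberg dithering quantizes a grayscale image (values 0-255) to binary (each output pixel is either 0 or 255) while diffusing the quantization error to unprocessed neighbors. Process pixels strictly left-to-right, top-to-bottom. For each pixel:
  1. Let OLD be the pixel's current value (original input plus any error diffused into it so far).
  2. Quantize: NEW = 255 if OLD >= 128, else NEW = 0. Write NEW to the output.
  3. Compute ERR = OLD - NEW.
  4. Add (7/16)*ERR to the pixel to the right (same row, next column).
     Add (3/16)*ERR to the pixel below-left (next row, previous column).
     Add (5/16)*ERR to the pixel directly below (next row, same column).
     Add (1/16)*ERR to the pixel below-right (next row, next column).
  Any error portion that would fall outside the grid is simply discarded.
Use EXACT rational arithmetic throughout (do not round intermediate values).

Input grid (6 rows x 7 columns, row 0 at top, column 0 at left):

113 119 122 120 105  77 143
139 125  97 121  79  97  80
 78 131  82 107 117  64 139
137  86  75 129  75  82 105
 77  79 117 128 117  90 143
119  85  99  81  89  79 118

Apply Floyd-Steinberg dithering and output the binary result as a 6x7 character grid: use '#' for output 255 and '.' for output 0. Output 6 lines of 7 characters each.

(0,0): OLD=113 → NEW=0, ERR=113
(0,1): OLD=2695/16 → NEW=255, ERR=-1385/16
(0,2): OLD=21537/256 → NEW=0, ERR=21537/256
(0,3): OLD=642279/4096 → NEW=255, ERR=-402201/4096
(0,4): OLD=4065873/65536 → NEW=0, ERR=4065873/65536
(0,5): OLD=109201463/1048576 → NEW=0, ERR=109201463/1048576
(0,6): OLD=3163552129/16777216 → NEW=255, ERR=-1114637951/16777216
(1,0): OLD=40469/256 → NEW=255, ERR=-24811/256
(1,1): OLD=160531/2048 → NEW=0, ERR=160531/2048
(1,2): OLD=8766223/65536 → NEW=255, ERR=-7945457/65536
(1,3): OLD=14198627/262144 → NEW=0, ERR=14198627/262144
(1,4): OLD=2272872393/16777216 → NEW=255, ERR=-2005317687/16777216
(1,5): OLD=9217041049/134217728 → NEW=0, ERR=9217041049/134217728
(1,6): OLD=205710248407/2147483648 → NEW=0, ERR=205710248407/2147483648
(2,0): OLD=2045057/32768 → NEW=0, ERR=2045057/32768
(2,1): OLD=161491227/1048576 → NEW=255, ERR=-105895653/1048576
(2,2): OLD=251400977/16777216 → NEW=0, ERR=251400977/16777216
(2,3): OLD=13487985609/134217728 → NEW=0, ERR=13487985609/134217728
(2,4): OLD=150189799385/1073741824 → NEW=255, ERR=-123614365735/1073741824
(2,5): OLD=1566235500467/34359738368 → NEW=0, ERR=1566235500467/34359738368
(2,6): OLD=106196089014805/549755813888 → NEW=255, ERR=-33991643526635/549755813888
(3,0): OLD=2308000753/16777216 → NEW=255, ERR=-1970189327/16777216
(3,1): OLD=1311871901/134217728 → NEW=0, ERR=1311871901/134217728
(3,2): OLD=103604864615/1073741824 → NEW=0, ERR=103604864615/1073741824
(3,3): OLD=781550791681/4294967296 → NEW=255, ERR=-313665868799/4294967296
(3,4): OLD=12039729688561/549755813888 → NEW=0, ERR=12039729688561/549755813888
(3,5): OLD=382795544921059/4398046511104 → NEW=0, ERR=382795544921059/4398046511104
(3,6): OLD=8909099356096509/70368744177664 → NEW=0, ERR=8909099356096509/70368744177664
(4,0): OLD=90484283519/2147483648 → NEW=0, ERR=90484283519/2147483648
(4,1): OLD=3822204021619/34359738368 → NEW=0, ERR=3822204021619/34359738368
(4,2): OLD=100461495070109/549755813888 → NEW=255, ERR=-39726237471331/549755813888
(4,3): OLD=368117484130255/4398046511104 → NEW=0, ERR=368117484130255/4398046511104
(4,4): OLD=6059373715176957/35184372088832 → NEW=255, ERR=-2912641167475203/35184372088832
(4,5): OLD=119446042333293373/1125899906842624 → NEW=0, ERR=119446042333293373/1125899906842624
(4,6): OLD=4222904891176489147/18014398509481984 → NEW=255, ERR=-370766728741416773/18014398509481984
(5,0): OLD=84126296599049/549755813888 → NEW=255, ERR=-56061435942391/549755813888
(5,1): OLD=282499720593667/4398046511104 → NEW=0, ERR=282499720593667/4398046511104
(5,2): OLD=4474274393024581/35184372088832 → NEW=0, ERR=4474274393024581/35184372088832
(5,3): OLD=40181581821458873/281474976710656 → NEW=255, ERR=-31594537239758407/281474976710656
(5,4): OLD=705188040771854099/18014398509481984 → NEW=0, ERR=705188040771854099/18014398509481984
(5,5): OLD=17329313462040061027/144115188075855872 → NEW=0, ERR=17329313462040061027/144115188075855872
(5,6): OLD=393853093590501194349/2305843009213693952 → NEW=255, ERR=-194136873758990763411/2305843009213693952
Row 0: .#.#..#
Row 1: #.#.#..
Row 2: .#..#.#
Row 3: #..#...
Row 4: ..#.#.#
Row 5: #..#..#

Answer: .#.#..#
#.#.#..
.#..#.#
#..#...
..#.#.#
#..#..#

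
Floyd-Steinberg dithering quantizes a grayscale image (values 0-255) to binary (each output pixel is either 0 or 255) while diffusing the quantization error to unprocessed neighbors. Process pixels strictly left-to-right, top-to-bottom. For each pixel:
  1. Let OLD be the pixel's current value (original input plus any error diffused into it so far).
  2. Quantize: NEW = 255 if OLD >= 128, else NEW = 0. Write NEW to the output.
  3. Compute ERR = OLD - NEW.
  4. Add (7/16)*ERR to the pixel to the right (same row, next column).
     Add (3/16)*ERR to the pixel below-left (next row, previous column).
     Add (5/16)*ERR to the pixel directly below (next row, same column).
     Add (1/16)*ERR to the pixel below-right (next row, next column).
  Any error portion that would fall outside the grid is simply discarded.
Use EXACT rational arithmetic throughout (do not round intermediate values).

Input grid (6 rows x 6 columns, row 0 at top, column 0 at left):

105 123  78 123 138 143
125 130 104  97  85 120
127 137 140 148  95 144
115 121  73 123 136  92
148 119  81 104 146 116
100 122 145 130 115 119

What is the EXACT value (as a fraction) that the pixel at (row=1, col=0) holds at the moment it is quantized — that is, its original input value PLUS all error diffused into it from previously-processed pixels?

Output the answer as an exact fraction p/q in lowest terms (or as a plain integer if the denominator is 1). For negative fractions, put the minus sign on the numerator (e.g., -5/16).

(0,0): OLD=105 → NEW=0, ERR=105
(0,1): OLD=2703/16 → NEW=255, ERR=-1377/16
(0,2): OLD=10329/256 → NEW=0, ERR=10329/256
(0,3): OLD=576111/4096 → NEW=255, ERR=-468369/4096
(0,4): OLD=5765385/65536 → NEW=0, ERR=5765385/65536
(0,5): OLD=190304063/1048576 → NEW=255, ERR=-77082817/1048576
(1,0): OLD=36269/256 → NEW=255, ERR=-29011/256
Target (1,0): original=125, with diffused error = 36269/256

Answer: 36269/256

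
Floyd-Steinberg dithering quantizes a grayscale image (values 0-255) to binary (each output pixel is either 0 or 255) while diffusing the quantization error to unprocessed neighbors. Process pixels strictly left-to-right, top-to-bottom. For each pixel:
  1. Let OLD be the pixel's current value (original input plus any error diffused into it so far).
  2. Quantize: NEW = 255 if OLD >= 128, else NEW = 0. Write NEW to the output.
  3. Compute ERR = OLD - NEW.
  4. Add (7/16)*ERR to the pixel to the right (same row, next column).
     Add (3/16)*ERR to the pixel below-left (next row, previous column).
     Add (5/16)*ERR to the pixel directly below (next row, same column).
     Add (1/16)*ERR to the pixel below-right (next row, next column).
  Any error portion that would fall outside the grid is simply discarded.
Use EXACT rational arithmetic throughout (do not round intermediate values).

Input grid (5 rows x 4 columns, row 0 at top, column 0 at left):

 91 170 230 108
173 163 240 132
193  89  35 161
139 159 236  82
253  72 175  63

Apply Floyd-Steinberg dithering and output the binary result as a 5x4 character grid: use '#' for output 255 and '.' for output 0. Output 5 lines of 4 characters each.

(0,0): OLD=91 → NEW=0, ERR=91
(0,1): OLD=3357/16 → NEW=255, ERR=-723/16
(0,2): OLD=53819/256 → NEW=255, ERR=-11461/256
(0,3): OLD=362141/4096 → NEW=0, ERR=362141/4096
(1,0): OLD=49399/256 → NEW=255, ERR=-15881/256
(1,1): OLD=243777/2048 → NEW=0, ERR=243777/2048
(1,2): OLD=19125973/65536 → NEW=255, ERR=2414293/65536
(1,3): OLD=181349347/1048576 → NEW=255, ERR=-86037533/1048576
(2,0): OLD=6420315/32768 → NEW=255, ERR=-1935525/32768
(2,1): OLD=108407577/1048576 → NEW=0, ERR=108407577/1048576
(2,2): OLD=175737533/2097152 → NEW=0, ERR=175737533/2097152
(2,3): OLD=5849308329/33554432 → NEW=255, ERR=-2707071831/33554432
(3,0): OLD=2347571755/16777216 → NEW=255, ERR=-1930618325/16777216
(3,1): OLD=41066227381/268435456 → NEW=255, ERR=-27384813899/268435456
(3,2): OLD=897173221451/4294967296 → NEW=255, ERR=-198043439029/4294967296
(3,3): OLD=2876077514893/68719476736 → NEW=0, ERR=2876077514893/68719476736
(4,0): OLD=850022818191/4294967296 → NEW=255, ERR=-245193842289/4294967296
(4,1): OLD=-23854145619/34359738368 → NEW=0, ERR=-23854145619/34359738368
(4,2): OLD=177854821886349/1099511627776 → NEW=255, ERR=-102520643196531/1099511627776
(4,3): OLD=570050299222507/17592186044416 → NEW=0, ERR=570050299222507/17592186044416
Row 0: .##.
Row 1: #.##
Row 2: #..#
Row 3: ###.
Row 4: #.#.

Answer: .##.
#.##
#..#
###.
#.#.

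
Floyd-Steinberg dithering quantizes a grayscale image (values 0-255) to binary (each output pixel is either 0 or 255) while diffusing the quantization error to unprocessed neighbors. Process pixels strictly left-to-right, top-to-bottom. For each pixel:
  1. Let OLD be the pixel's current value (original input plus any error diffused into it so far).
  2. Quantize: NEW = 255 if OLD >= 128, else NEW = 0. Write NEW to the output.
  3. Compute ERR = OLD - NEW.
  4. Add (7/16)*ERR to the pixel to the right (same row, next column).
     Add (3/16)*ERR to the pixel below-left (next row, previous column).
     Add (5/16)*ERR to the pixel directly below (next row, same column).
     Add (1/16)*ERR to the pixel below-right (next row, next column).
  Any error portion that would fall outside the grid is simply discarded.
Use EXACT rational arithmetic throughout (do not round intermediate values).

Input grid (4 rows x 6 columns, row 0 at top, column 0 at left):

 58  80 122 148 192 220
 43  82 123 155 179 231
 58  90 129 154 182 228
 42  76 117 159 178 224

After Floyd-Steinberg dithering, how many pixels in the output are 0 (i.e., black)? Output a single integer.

(0,0): OLD=58 → NEW=0, ERR=58
(0,1): OLD=843/8 → NEW=0, ERR=843/8
(0,2): OLD=21517/128 → NEW=255, ERR=-11123/128
(0,3): OLD=225243/2048 → NEW=0, ERR=225243/2048
(0,4): OLD=7868157/32768 → NEW=255, ERR=-487683/32768
(0,5): OLD=111929579/524288 → NEW=255, ERR=-21763861/524288
(1,0): OLD=10353/128 → NEW=0, ERR=10353/128
(1,1): OLD=140951/1024 → NEW=255, ERR=-120169/1024
(1,2): OLD=2349795/32768 → NEW=0, ERR=2349795/32768
(1,3): OLD=27855527/131072 → NEW=255, ERR=-5567833/131072
(1,4): OLD=1299017493/8388608 → NEW=255, ERR=-840077547/8388608
(1,5): OLD=23257796611/134217728 → NEW=255, ERR=-10967724029/134217728
(2,0): OLD=1003885/16384 → NEW=0, ERR=1003885/16384
(2,1): OLD=51713023/524288 → NEW=0, ERR=51713023/524288
(2,2): OLD=1503764669/8388608 → NEW=255, ERR=-635330371/8388608
(2,3): OLD=6260912917/67108864 → NEW=0, ERR=6260912917/67108864
(2,4): OLD=372683967935/2147483648 → NEW=255, ERR=-174924362305/2147483648
(2,5): OLD=5517072037417/34359738368 → NEW=255, ERR=-3244661246423/34359738368
(3,0): OLD=668082205/8388608 → NEW=0, ERR=668082205/8388608
(3,1): OLD=8811081305/67108864 → NEW=255, ERR=-8301679015/67108864
(3,2): OLD=33752415579/536870912 → NEW=0, ERR=33752415579/536870912
(3,3): OLD=6722594441553/34359738368 → NEW=255, ERR=-2039138842287/34359738368
(3,4): OLD=31530108832945/274877906944 → NEW=0, ERR=31530108832945/274877906944
(3,5): OLD=1053696412085951/4398046511104 → NEW=255, ERR=-67805448245569/4398046511104
Output grid:
  Row 0: ..#.##  (3 black, running=3)
  Row 1: .#.###  (2 black, running=5)
  Row 2: ..#.##  (3 black, running=8)
  Row 3: .#.#.#  (3 black, running=11)

Answer: 11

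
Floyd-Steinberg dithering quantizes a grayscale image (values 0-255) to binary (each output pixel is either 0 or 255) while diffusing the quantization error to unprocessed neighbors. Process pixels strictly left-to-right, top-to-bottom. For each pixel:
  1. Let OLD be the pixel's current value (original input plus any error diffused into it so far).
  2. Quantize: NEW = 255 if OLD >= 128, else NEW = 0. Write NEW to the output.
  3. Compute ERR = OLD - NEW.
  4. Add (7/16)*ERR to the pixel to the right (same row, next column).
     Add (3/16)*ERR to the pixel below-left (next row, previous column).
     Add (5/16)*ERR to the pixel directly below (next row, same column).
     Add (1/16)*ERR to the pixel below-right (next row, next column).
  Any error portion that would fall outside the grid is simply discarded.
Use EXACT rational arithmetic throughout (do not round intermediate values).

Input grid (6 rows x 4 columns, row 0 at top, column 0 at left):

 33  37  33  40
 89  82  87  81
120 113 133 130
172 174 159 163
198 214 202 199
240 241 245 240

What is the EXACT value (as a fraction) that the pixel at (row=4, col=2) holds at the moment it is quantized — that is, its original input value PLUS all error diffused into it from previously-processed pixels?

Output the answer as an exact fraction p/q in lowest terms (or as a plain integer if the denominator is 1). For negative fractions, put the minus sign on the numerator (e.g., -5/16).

(0,0): OLD=33 → NEW=0, ERR=33
(0,1): OLD=823/16 → NEW=0, ERR=823/16
(0,2): OLD=14209/256 → NEW=0, ERR=14209/256
(0,3): OLD=263303/4096 → NEW=0, ERR=263303/4096
(1,0): OLD=27893/256 → NEW=0, ERR=27893/256
(1,1): OLD=324019/2048 → NEW=255, ERR=-198221/2048
(1,2): OLD=5063855/65536 → NEW=0, ERR=5063855/65536
(1,3): OLD=145083385/1048576 → NEW=255, ERR=-122303495/1048576
(2,0): OLD=4453217/32768 → NEW=255, ERR=-3902623/32768
(2,1): OLD=54469179/1048576 → NEW=0, ERR=54469179/1048576
(2,2): OLD=318670343/2097152 → NEW=255, ERR=-216103417/2097152
(2,3): OLD=1788360651/33554432 → NEW=0, ERR=1788360651/33554432
(3,0): OLD=2424669009/16777216 → NEW=255, ERR=-1853521071/16777216
(3,1): OLD=30906031183/268435456 → NEW=0, ERR=30906031183/268435456
(3,2): OLD=817800596913/4294967296 → NEW=255, ERR=-277416063567/4294967296
(3,3): OLD=9961333281623/68719476736 → NEW=255, ERR=-7562133286057/68719476736
(4,0): OLD=794839932477/4294967296 → NEW=255, ERR=-300376728003/4294967296
(4,1): OLD=6884531917623/34359738368 → NEW=255, ERR=-1877201366217/34359738368
(4,2): OLD=158852788723031/1099511627776 → NEW=255, ERR=-121522676359849/1099511627776
Target (4,2): original=202, with diffused error = 158852788723031/1099511627776

Answer: 158852788723031/1099511627776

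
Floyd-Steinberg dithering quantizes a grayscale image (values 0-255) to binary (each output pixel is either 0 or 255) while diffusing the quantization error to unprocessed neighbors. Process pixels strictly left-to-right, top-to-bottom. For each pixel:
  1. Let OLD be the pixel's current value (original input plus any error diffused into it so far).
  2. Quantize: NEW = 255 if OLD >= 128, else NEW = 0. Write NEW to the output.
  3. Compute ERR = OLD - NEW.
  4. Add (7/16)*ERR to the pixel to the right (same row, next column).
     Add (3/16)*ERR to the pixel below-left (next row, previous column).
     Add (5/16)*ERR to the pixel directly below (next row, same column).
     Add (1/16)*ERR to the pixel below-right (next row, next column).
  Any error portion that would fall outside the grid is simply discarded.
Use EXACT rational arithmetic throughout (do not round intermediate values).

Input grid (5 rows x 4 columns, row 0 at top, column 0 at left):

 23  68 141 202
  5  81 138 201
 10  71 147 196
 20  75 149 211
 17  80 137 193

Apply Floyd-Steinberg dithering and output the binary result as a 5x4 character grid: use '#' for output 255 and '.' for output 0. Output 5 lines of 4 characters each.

(0,0): OLD=23 → NEW=0, ERR=23
(0,1): OLD=1249/16 → NEW=0, ERR=1249/16
(0,2): OLD=44839/256 → NEW=255, ERR=-20441/256
(0,3): OLD=684305/4096 → NEW=255, ERR=-360175/4096
(1,0): OLD=6867/256 → NEW=0, ERR=6867/256
(1,1): OLD=212165/2048 → NEW=0, ERR=212165/2048
(1,2): OLD=9618217/65536 → NEW=255, ERR=-7093463/65536
(1,3): OLD=127062639/1048576 → NEW=0, ERR=127062639/1048576
(2,0): OLD=1238855/32768 → NEW=0, ERR=1238855/32768
(2,1): OLD=106216829/1048576 → NEW=0, ERR=106216829/1048576
(2,2): OLD=391513489/2097152 → NEW=255, ERR=-143260271/2097152
(2,3): OLD=6617482349/33554432 → NEW=255, ERR=-1938897811/33554432
(3,0): OLD=852411607/16777216 → NEW=0, ERR=852411607/16777216
(3,1): OLD=31792934025/268435456 → NEW=0, ERR=31792934025/268435456
(3,2): OLD=751472052599/4294967296 → NEW=255, ERR=-343744607881/4294967296
(3,3): OLD=10559305702081/68719476736 → NEW=255, ERR=-6964160865599/68719476736
(4,0): OLD=236586174667/4294967296 → NEW=0, ERR=236586174667/4294967296
(4,1): OLD=4442039815649/34359738368 → NEW=255, ERR=-4319693468191/34359738368
(4,2): OLD=49904324333761/1099511627776 → NEW=0, ERR=49904324333761/1099511627776
(4,3): OLD=3099490688043159/17592186044416 → NEW=255, ERR=-1386516753282921/17592186044416
Row 0: ..##
Row 1: ..#.
Row 2: ..##
Row 3: ..##
Row 4: .#.#

Answer: ..##
..#.
..##
..##
.#.#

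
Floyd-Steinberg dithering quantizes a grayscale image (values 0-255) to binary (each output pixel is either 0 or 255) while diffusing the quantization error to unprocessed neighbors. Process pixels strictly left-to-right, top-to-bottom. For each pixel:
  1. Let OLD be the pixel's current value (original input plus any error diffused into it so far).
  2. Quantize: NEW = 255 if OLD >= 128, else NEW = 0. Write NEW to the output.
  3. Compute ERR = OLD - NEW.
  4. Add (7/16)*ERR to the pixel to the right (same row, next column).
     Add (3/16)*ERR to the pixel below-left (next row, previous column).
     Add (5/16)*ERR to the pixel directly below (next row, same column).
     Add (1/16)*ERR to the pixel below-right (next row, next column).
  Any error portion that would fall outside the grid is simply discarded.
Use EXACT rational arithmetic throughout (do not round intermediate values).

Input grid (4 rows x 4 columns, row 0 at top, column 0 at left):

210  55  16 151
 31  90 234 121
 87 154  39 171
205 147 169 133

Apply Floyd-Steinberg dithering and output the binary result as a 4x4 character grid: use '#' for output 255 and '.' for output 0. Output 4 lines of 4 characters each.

Answer: #..#
..#.
.#.#
###.

Derivation:
(0,0): OLD=210 → NEW=255, ERR=-45
(0,1): OLD=565/16 → NEW=0, ERR=565/16
(0,2): OLD=8051/256 → NEW=0, ERR=8051/256
(0,3): OLD=674853/4096 → NEW=255, ERR=-369627/4096
(1,0): OLD=6031/256 → NEW=0, ERR=6031/256
(1,1): OLD=234345/2048 → NEW=0, ERR=234345/2048
(1,2): OLD=18296093/65536 → NEW=255, ERR=1584413/65536
(1,3): OLD=110459483/1048576 → NEW=0, ERR=110459483/1048576
(2,0): OLD=3795091/32768 → NEW=0, ERR=3795091/32768
(2,1): OLD=258404353/1048576 → NEW=255, ERR=-8982527/1048576
(2,2): OLD=146193733/2097152 → NEW=0, ERR=146193733/2097152
(2,3): OLD=7916460049/33554432 → NEW=255, ERR=-639920111/33554432
(3,0): OLD=4019596259/16777216 → NEW=255, ERR=-258593821/16777216
(3,1): OLD=42382989309/268435456 → NEW=255, ERR=-26068051971/268435456
(3,2): OLD=619279488771/4294967296 → NEW=255, ERR=-475937171709/4294967296
(3,3): OLD=5697986098069/68719476736 → NEW=0, ERR=5697986098069/68719476736
Row 0: #..#
Row 1: ..#.
Row 2: .#.#
Row 3: ###.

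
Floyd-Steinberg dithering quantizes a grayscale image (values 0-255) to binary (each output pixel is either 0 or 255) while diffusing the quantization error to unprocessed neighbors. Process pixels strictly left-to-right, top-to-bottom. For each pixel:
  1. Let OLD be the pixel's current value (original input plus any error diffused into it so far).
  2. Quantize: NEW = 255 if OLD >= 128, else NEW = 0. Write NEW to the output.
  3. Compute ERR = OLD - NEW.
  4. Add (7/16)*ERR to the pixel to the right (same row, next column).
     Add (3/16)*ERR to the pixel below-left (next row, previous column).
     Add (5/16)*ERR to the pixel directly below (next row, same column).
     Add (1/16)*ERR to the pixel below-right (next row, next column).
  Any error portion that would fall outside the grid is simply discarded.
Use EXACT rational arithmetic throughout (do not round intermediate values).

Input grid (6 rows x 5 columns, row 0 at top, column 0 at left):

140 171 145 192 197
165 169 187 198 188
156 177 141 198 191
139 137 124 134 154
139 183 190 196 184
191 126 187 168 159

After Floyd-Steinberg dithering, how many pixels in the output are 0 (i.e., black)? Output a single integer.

Answer: 10

Derivation:
(0,0): OLD=140 → NEW=255, ERR=-115
(0,1): OLD=1931/16 → NEW=0, ERR=1931/16
(0,2): OLD=50637/256 → NEW=255, ERR=-14643/256
(0,3): OLD=683931/4096 → NEW=255, ERR=-360549/4096
(0,4): OLD=10386749/65536 → NEW=255, ERR=-6324931/65536
(1,0): OLD=38833/256 → NEW=255, ERR=-26447/256
(1,1): OLD=294103/2048 → NEW=255, ERR=-228137/2048
(1,2): OLD=7302563/65536 → NEW=0, ERR=7302563/65536
(1,3): OLD=51792167/262144 → NEW=255, ERR=-15054553/262144
(1,4): OLD=533573525/4194304 → NEW=0, ERR=533573525/4194304
(2,0): OLD=3369517/32768 → NEW=0, ERR=3369517/32768
(2,1): OLD=211406527/1048576 → NEW=255, ERR=-55980353/1048576
(2,2): OLD=2260469245/16777216 → NEW=255, ERR=-2017720835/16777216
(2,3): OLD=42481055911/268435456 → NEW=255, ERR=-25969985369/268435456
(2,4): OLD=793876521681/4294967296 → NEW=255, ERR=-301340138799/4294967296
(3,0): OLD=2703214685/16777216 → NEW=255, ERR=-1574975395/16777216
(3,1): OLD=8472215833/134217728 → NEW=0, ERR=8472215833/134217728
(3,2): OLD=397528373091/4294967296 → NEW=0, ERR=397528373091/4294967296
(3,3): OLD=1061619089323/8589934592 → NEW=0, ERR=1061619089323/8589934592
(3,4): OLD=24752491540151/137438953472 → NEW=255, ERR=-10294441595209/137438953472
(4,0): OLD=260917858771/2147483648 → NEW=0, ERR=260917858771/2147483648
(4,1): OLD=18373460216915/68719476736 → NEW=255, ERR=849993649235/68719476736
(4,2): OLD=276476067319613/1099511627776 → NEW=255, ERR=-3899397763267/1099511627776
(4,3): OLD=3954909562755667/17592186044416 → NEW=255, ERR=-531097878570413/17592186044416
(4,4): OLD=43659463838767557/281474976710656 → NEW=255, ERR=-28116655222449723/281474976710656
(5,0): OLD=254303559256281/1099511627776 → NEW=255, ERR=-26071905826599/1099511627776
(5,1): OLD=1112001671574987/8796093022208 → NEW=0, ERR=1112001671574987/8796093022208
(5,2): OLD=66516196964374051/281474976710656 → NEW=255, ERR=-5259922096843229/281474976710656
(5,3): OLD=147987310234990541/1125899906842624 → NEW=255, ERR=-139117166009878579/1125899906842624
(5,4): OLD=1294145832260984511/18014398509481984 → NEW=0, ERR=1294145832260984511/18014398509481984
Output grid:
  Row 0: #.###  (1 black, running=1)
  Row 1: ##.#.  (2 black, running=3)
  Row 2: .####  (1 black, running=4)
  Row 3: #...#  (3 black, running=7)
  Row 4: .####  (1 black, running=8)
  Row 5: #.##.  (2 black, running=10)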